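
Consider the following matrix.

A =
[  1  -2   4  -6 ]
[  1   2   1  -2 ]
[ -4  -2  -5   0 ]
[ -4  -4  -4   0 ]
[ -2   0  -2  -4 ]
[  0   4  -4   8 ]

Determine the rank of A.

Row reduce to echelon form.
R2 ← R2 − R1: [0, 4, -3, 4]
R3 ← R3 + (4)·R1: [0, -10, 11, -24]
R4 ← R4 + (4)·R1: [0, -12, 12, -24]
R5 ← R5 + (2)·R1: [0, -4, 6, -16]
R3 ← R3 + (5/2)·R2: [0, 0, 7/2, -14]
R4 ← R4 + (3)·R2: [0, 0, 3, -12]
R5 ← R5 + R2: [0, 0, 3, -12]
R6 ← R6 − R2: [0, 0, -1, 4]
R4 ← R4 − (6/7)·R3: [0, 0, 0, 0]
R5 ← R5 − (6/7)·R3: [0, 0, 0, 0]
R6 ← R6 + (2/7)·R3: [0, 0, 0, 0]
Echelon form has 3 nonzero rows, so rank(A) = 3.

3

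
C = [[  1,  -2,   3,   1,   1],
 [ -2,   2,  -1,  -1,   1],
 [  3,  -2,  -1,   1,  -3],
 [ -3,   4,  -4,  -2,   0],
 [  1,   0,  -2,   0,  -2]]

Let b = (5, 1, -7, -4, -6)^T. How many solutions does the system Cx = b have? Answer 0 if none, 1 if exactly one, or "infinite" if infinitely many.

infinite

Row reduce the augmented matrix [C | b].
R2 ← R2 + (2)·R1: [0, -2, 5, 1, 3, 11]
R3 ← R3 − (3)·R1: [0, 4, -10, -2, -6, -22]
R4 ← R4 + (3)·R1: [0, -2, 5, 1, 3, 11]
R5 ← R5 − R1: [0, 2, -5, -1, -3, -11]
R3 ← R3 + (2)·R2: [0, 0, 0, 0, 0, 0]
R4 ← R4 − R2: [0, 0, 0, 0, 0, 0]
R5 ← R5 + R2: [0, 0, 0, 0, 0, 0]
The echelon form has 2 nonzero rows, and every pivot lies in the first 5 columns, so rank(C) = rank([C|b]) = 2.
The system is consistent.
rank = 2 < 5 unknowns, so there are infinitely many solutions.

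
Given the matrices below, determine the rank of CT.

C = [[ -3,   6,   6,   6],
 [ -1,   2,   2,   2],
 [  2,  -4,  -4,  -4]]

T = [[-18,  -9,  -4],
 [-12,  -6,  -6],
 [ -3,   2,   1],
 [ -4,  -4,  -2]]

First compute CT:
[[-60, -21, -30],
 [-20,  -7, -10],
 [ 40,  14,  20]]
Now row reduce the product.
R2 ← R2 − (1/3)·R1: [0, 0, 0]
R3 ← R3 + (2/3)·R1: [0, 0, 0]
1 nonzero row, so rank(CT) = 1.

1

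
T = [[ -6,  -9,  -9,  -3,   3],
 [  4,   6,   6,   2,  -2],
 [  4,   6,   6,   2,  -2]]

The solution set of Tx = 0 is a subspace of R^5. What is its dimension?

4

Row reduce to echelon form.
R2 ← R2 + (2/3)·R1: [0, 0, 0, 0, 0]
R3 ← R3 + (2/3)·R1: [0, 0, 0, 0, 0]
1 nonzero row, so rank(T) = 1.
T has 5 columns; by rank–nullity, nullity = 5 − 1 = 4.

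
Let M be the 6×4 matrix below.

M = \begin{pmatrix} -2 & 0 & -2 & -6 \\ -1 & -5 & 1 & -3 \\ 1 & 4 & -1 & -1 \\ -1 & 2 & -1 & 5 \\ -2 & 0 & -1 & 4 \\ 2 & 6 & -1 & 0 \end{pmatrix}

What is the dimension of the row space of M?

Row reduce to echelon form.
R2 ← R2 − (1/2)·R1: [0, -5, 2, 0]
R3 ← R3 + (1/2)·R1: [0, 4, -2, -4]
R4 ← R4 − (1/2)·R1: [0, 2, 0, 8]
R5 ← R5 − R1: [0, 0, 1, 10]
R6 ← R6 + R1: [0, 6, -3, -6]
R3 ← R3 + (4/5)·R2: [0, 0, -2/5, -4]
R4 ← R4 + (2/5)·R2: [0, 0, 4/5, 8]
R6 ← R6 + (6/5)·R2: [0, 0, -3/5, -6]
R4 ← R4 + (2)·R3: [0, 0, 0, 0]
R5 ← R5 + (5/2)·R3: [0, 0, 0, 0]
R6 ← R6 − (3/2)·R3: [0, 0, 0, 0]
Echelon form has 3 nonzero rows, so rank(M) = 3.
The row space has dimension equal to the rank: 3.

3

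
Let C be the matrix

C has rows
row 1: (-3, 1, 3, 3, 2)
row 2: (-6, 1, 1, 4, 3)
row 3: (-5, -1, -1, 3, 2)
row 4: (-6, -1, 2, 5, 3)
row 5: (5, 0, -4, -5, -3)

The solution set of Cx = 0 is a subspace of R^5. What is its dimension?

2

Row reduce to echelon form.
R2 ← R2 − (2)·R1: [0, -1, -5, -2, -1]
R3 ← R3 − (5/3)·R1: [0, -8/3, -6, -2, -4/3]
R4 ← R4 − (2)·R1: [0, -3, -4, -1, -1]
R5 ← R5 + (5/3)·R1: [0, 5/3, 1, 0, 1/3]
R3 ← R3 − (8/3)·R2: [0, 0, 22/3, 10/3, 4/3]
R4 ← R4 − (3)·R2: [0, 0, 11, 5, 2]
R5 ← R5 + (5/3)·R2: [0, 0, -22/3, -10/3, -4/3]
R4 ← R4 − (3/2)·R3: [0, 0, 0, 0, 0]
R5 ← R5 + R3: [0, 0, 0, 0, 0]
3 nonzero rows, so rank(C) = 3.
C has 5 columns; by rank–nullity, nullity = 5 − 3 = 2.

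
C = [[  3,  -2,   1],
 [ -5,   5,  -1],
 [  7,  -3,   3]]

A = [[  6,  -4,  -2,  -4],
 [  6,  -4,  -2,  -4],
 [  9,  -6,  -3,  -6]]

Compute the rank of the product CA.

First compute CA:
[[ 15, -10,  -5, -10],
 [ -9,   6,   3,   6],
 [ 51, -34, -17, -34]]
Now row reduce the product.
R2 ← R2 + (3/5)·R1: [0, 0, 0, 0]
R3 ← R3 − (17/5)·R1: [0, 0, 0, 0]
1 nonzero row, so rank(CA) = 1.

1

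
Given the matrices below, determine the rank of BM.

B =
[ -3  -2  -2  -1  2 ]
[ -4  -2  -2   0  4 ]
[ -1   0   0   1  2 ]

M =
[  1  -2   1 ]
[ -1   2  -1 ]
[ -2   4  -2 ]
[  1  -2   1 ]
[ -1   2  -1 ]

First compute BM:
[[  0,   0,   0],
 [ -2,   4,  -2],
 [ -2,   4,  -2]]
Now row reduce the product.
Swap R1 ↔ R2
R3 ← R3 − R1: [0, 0, 0]
1 nonzero row, so rank(BM) = 1.

1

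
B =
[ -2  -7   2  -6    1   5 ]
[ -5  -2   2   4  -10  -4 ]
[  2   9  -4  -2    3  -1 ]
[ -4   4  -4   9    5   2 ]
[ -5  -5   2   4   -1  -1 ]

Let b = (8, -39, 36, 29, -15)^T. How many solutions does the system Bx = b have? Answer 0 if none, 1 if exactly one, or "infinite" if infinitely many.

infinite

Row reduce the augmented matrix [B | b].
R2 ← R2 − (5/2)·R1: [0, 31/2, -3, 19, -25/2, -33/2, -59]
R3 ← R3 + R1: [0, 2, -2, -8, 4, 4, 44]
R4 ← R4 − (2)·R1: [0, 18, -8, 21, 3, -8, 13]
R5 ← R5 − (5/2)·R1: [0, 25/2, -3, 19, -7/2, -27/2, -35]
R3 ← R3 − (4/31)·R2: [0, 0, -50/31, -324/31, 174/31, 190/31, 1600/31]
R4 ← R4 − (36/31)·R2: [0, 0, -140/31, -33/31, 543/31, 346/31, 2527/31]
R5 ← R5 − (25/31)·R2: [0, 0, -18/31, 114/31, 204/31, -6/31, 390/31]
R4 ← R4 − (14/5)·R3: [0, 0, 0, 141/5, 9/5, -6, -63]
R5 ← R5 − (9/25)·R3: [0, 0, 0, 186/25, 114/25, -12/5, -6]
R5 ← R5 − (62/235)·R4: [0, 0, 0, 0, 192/47, -192/235, 2496/235]
The echelon form has 5 nonzero rows, and every pivot lies in the first 6 columns, so rank(B) = rank([B|b]) = 5.
The system is consistent.
rank = 5 < 6 unknowns, so there are infinitely many solutions.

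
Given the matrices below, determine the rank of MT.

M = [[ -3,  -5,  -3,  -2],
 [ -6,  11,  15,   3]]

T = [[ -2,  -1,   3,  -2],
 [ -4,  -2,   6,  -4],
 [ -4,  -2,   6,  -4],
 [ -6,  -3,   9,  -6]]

1

First compute MT:
[[ 50,  25, -75,  50],
 [-110, -55, 165, -110]]
Now row reduce the product.
R2 ← R2 + (11/5)·R1: [0, 0, 0, 0]
1 nonzero row, so rank(MT) = 1.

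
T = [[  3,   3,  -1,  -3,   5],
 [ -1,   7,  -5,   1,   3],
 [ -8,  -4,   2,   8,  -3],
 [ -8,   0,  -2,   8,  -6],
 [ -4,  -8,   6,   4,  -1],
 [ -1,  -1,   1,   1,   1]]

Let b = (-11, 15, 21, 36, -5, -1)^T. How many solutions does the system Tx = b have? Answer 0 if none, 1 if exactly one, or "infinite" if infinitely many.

infinite

Row reduce the augmented matrix [T | b].
R2 ← R2 + (1/3)·R1: [0, 8, -16/3, 0, 14/3, 34/3]
R3 ← R3 + (8/3)·R1: [0, 4, -2/3, 0, 31/3, -25/3]
R4 ← R4 + (8/3)·R1: [0, 8, -14/3, 0, 22/3, 20/3]
R5 ← R5 + (4/3)·R1: [0, -4, 14/3, 0, 17/3, -59/3]
R6 ← R6 + (1/3)·R1: [0, 0, 2/3, 0, 8/3, -14/3]
R3 ← R3 − (1/2)·R2: [0, 0, 2, 0, 8, -14]
R4 ← R4 − R2: [0, 0, 2/3, 0, 8/3, -14/3]
R5 ← R5 + (1/2)·R2: [0, 0, 2, 0, 8, -14]
R4 ← R4 − (1/3)·R3: [0, 0, 0, 0, 0, 0]
R5 ← R5 − R3: [0, 0, 0, 0, 0, 0]
R6 ← R6 − (1/3)·R3: [0, 0, 0, 0, 0, 0]
The echelon form has 3 nonzero rows, and every pivot lies in the first 5 columns, so rank(T) = rank([T|b]) = 3.
The system is consistent.
rank = 3 < 5 unknowns, so there are infinitely many solutions.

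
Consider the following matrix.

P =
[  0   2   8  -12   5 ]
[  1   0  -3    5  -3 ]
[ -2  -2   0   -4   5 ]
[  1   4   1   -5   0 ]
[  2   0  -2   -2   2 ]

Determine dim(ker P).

1

Row reduce to echelon form.
Swap R1 ↔ R2
R3 ← R3 + (2)·R1: [0, -2, -6, 6, -1]
R4 ← R4 − R1: [0, 4, 4, -10, 3]
R5 ← R5 − (2)·R1: [0, 0, 4, -12, 8]
R3 ← R3 + R2: [0, 0, 2, -6, 4]
R4 ← R4 − (2)·R2: [0, 0, -12, 14, -7]
R4 ← R4 + (6)·R3: [0, 0, 0, -22, 17]
R5 ← R5 − (2)·R3: [0, 0, 0, 0, 0]
4 nonzero rows, so rank(P) = 4.
P has 5 columns; by rank–nullity, nullity = 5 − 4 = 1.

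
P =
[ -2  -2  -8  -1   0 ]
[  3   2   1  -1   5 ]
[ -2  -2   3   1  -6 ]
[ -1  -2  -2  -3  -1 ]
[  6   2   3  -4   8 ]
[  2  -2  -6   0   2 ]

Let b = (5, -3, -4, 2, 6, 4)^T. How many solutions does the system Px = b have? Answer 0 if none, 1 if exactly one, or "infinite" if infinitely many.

Row reduce the augmented matrix [P | b].
R2 ← R2 + (3/2)·R1: [0, -1, -11, -5/2, 5, 9/2]
R3 ← R3 − R1: [0, 0, 11, 2, -6, -9]
R4 ← R4 − (1/2)·R1: [0, -1, 2, -5/2, -1, -1/2]
R5 ← R5 + (3)·R1: [0, -4, -21, -7, 8, 21]
R6 ← R6 + R1: [0, -4, -14, -1, 2, 9]
R4 ← R4 − R2: [0, 0, 13, 0, -6, -5]
R5 ← R5 − (4)·R2: [0, 0, 23, 3, -12, 3]
R6 ← R6 − (4)·R2: [0, 0, 30, 9, -18, -9]
R4 ← R4 − (13/11)·R3: [0, 0, 0, -26/11, 12/11, 62/11]
R5 ← R5 − (23/11)·R3: [0, 0, 0, -13/11, 6/11, 240/11]
R6 ← R6 − (30/11)·R3: [0, 0, 0, 39/11, -18/11, 171/11]
R5 ← R5 − (1/2)·R4: [0, 0, 0, 0, 0, 19]
R6 ← R6 + (3/2)·R4: [0, 0, 0, 0, 0, 24]
R6 ← R6 − (24/19)·R5: [0, 0, 0, 0, 0, 0]
The echelon form has 5 nonzero rows; the last pivot sits in the augmented column, so rank(P) = 4 but rank([P|b]) = 5.
Since the ranks differ, the system is inconsistent.
It has no solutions.

0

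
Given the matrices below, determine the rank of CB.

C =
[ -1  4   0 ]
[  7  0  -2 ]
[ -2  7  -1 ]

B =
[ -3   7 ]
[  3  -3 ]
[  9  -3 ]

2

First compute CB:
[[ 15, -19],
 [-39,  55],
 [ 18, -32]]
Now row reduce the product.
R2 ← R2 + (13/5)·R1: [0, 28/5]
R3 ← R3 − (6/5)·R1: [0, -46/5]
R3 ← R3 + (23/14)·R2: [0, 0]
2 nonzero rows, so rank(CB) = 2.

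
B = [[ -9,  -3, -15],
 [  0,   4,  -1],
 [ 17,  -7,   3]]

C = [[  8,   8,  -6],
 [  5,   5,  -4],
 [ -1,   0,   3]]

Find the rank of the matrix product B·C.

3

First compute BC:
[[-72, -87,  21],
 [ 21,  20, -19],
 [ 98, 101, -65]]
Now row reduce the product.
R2 ← R2 + (7/24)·R1: [0, -43/8, -103/8]
R3 ← R3 + (49/36)·R1: [0, -209/12, -437/12]
R3 ← R3 − (418/129)·R2: [0, 0, 228/43]
3 nonzero rows, so rank(BC) = 3.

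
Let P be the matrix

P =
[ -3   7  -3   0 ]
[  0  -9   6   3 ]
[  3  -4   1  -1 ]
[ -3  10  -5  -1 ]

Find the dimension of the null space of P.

Row reduce to echelon form.
R3 ← R3 + R1: [0, 3, -2, -1]
R4 ← R4 − R1: [0, 3, -2, -1]
R3 ← R3 + (1/3)·R2: [0, 0, 0, 0]
R4 ← R4 + (1/3)·R2: [0, 0, 0, 0]
2 nonzero rows, so rank(P) = 2.
P has 4 columns; by rank–nullity, nullity = 4 − 2 = 2.

2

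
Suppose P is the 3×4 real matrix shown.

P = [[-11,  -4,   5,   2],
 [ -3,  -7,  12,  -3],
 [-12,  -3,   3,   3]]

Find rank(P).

Row reduce to echelon form.
R2 ← R2 − (3/11)·R1: [0, -65/11, 117/11, -39/11]
R3 ← R3 − (12/11)·R1: [0, 15/11, -27/11, 9/11]
R3 ← R3 + (3/13)·R2: [0, 0, 0, 0]
Echelon form has 2 nonzero rows, so rank(P) = 2.

2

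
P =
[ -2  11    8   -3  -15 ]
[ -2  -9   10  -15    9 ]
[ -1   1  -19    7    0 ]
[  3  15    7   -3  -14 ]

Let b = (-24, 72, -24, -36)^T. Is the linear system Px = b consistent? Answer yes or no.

yes

Row reduce the augmented matrix [P | b].
R2 ← R2 − R1: [0, -20, 2, -12, 24, 96]
R3 ← R3 − (1/2)·R1: [0, -9/2, -23, 17/2, 15/2, -12]
R4 ← R4 + (3/2)·R1: [0, 63/2, 19, -15/2, -73/2, -72]
R3 ← R3 − (9/40)·R2: [0, 0, -469/20, 56/5, 21/10, -168/5]
R4 ← R4 + (63/40)·R2: [0, 0, 443/20, -132/5, 13/10, 396/5]
R4 ← R4 + (443/469)·R3: [0, 0, 0, -1060/67, 220/67, 3180/67]
The echelon form has 4 nonzero rows, and every pivot lies in the first 5 columns, so rank(P) = rank([P|b]) = 4.
The system is consistent.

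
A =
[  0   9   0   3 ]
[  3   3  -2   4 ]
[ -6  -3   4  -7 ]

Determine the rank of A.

2

Row reduce to echelon form.
Swap R1 ↔ R2
R3 ← R3 + (2)·R1: [0, 3, 0, 1]
R3 ← R3 − (1/3)·R2: [0, 0, 0, 0]
Echelon form has 2 nonzero rows, so rank(A) = 2.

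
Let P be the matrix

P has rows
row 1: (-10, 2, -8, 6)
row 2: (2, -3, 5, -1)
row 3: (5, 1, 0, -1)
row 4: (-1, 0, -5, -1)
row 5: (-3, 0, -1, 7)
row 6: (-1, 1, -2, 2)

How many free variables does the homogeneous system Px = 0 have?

Row reduce to echelon form.
R2 ← R2 + (1/5)·R1: [0, -13/5, 17/5, 1/5]
R3 ← R3 + (1/2)·R1: [0, 2, -4, 2]
R4 ← R4 − (1/10)·R1: [0, -1/5, -21/5, -8/5]
R5 ← R5 − (3/10)·R1: [0, -3/5, 7/5, 26/5]
R6 ← R6 − (1/10)·R1: [0, 4/5, -6/5, 7/5]
R3 ← R3 + (10/13)·R2: [0, 0, -18/13, 28/13]
R4 ← R4 − (1/13)·R2: [0, 0, -58/13, -21/13]
R5 ← R5 − (3/13)·R2: [0, 0, 8/13, 67/13]
R6 ← R6 + (4/13)·R2: [0, 0, -2/13, 19/13]
R4 ← R4 − (29/9)·R3: [0, 0, 0, -77/9]
R5 ← R5 + (4/9)·R3: [0, 0, 0, 55/9]
R6 ← R6 − (1/9)·R3: [0, 0, 0, 11/9]
R5 ← R5 + (5/7)·R4: [0, 0, 0, 0]
R6 ← R6 + (1/7)·R4: [0, 0, 0, 0]
4 nonzero rows, so rank(P) = 4.
P has 4 columns; by rank–nullity, nullity = 4 − 4 = 0.

0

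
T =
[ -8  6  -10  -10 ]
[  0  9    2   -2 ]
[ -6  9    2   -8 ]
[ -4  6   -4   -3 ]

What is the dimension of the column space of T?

4

Row reduce to echelon form.
R3 ← R3 − (3/4)·R1: [0, 9/2, 19/2, -1/2]
R4 ← R4 − (1/2)·R1: [0, 3, 1, 2]
R3 ← R3 − (1/2)·R2: [0, 0, 17/2, 1/2]
R4 ← R4 − (1/3)·R2: [0, 0, 1/3, 8/3]
R4 ← R4 − (2/51)·R3: [0, 0, 0, 45/17]
Echelon form has 4 nonzero rows, so rank(T) = 4.
The column space has dimension equal to the rank: 4.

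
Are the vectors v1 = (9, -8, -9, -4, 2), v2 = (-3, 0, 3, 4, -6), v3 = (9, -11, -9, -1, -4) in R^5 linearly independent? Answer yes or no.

Form the matrix with these vectors as rows and row reduce.
R2 ← R2 + (1/3)·R1: [0, -8/3, 0, 8/3, -16/3]
R3 ← R3 − R1: [0, -3, 0, 3, -6]
R3 ← R3 − (9/8)·R2: [0, 0, 0, 0, 0]
2 nonzero rows, so the 3 vectors span a space of dimension 2.
Since 2 < 3, the vectors are linearly dependent.

no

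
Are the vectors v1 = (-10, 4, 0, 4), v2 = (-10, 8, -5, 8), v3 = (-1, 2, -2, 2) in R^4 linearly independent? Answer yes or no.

Form the matrix with these vectors as rows and row reduce.
R2 ← R2 − R1: [0, 4, -5, 4]
R3 ← R3 − (1/10)·R1: [0, 8/5, -2, 8/5]
R3 ← R3 − (2/5)·R2: [0, 0, 0, 0]
2 nonzero rows, so the 3 vectors span a space of dimension 2.
Since 2 < 3, the vectors are linearly dependent.

no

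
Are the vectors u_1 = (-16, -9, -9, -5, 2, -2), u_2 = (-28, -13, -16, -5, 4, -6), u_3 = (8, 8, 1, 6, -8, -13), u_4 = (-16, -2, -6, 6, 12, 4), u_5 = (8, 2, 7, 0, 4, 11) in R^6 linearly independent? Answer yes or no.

no

Form the matrix with these vectors as rows and row reduce.
R2 ← R2 − (7/4)·R1: [0, 11/4, -1/4, 15/4, 1/2, -5/2]
R3 ← R3 + (1/2)·R1: [0, 7/2, -7/2, 7/2, -7, -14]
R4 ← R4 − R1: [0, 7, 3, 11, 10, 6]
R5 ← R5 + (1/2)·R1: [0, -5/2, 5/2, -5/2, 5, 10]
R3 ← R3 − (14/11)·R2: [0, 0, -35/11, -14/11, -84/11, -119/11]
R4 ← R4 − (28/11)·R2: [0, 0, 40/11, 16/11, 96/11, 136/11]
R5 ← R5 + (10/11)·R2: [0, 0, 25/11, 10/11, 60/11, 85/11]
R4 ← R4 + (8/7)·R3: [0, 0, 0, 0, 0, 0]
R5 ← R5 + (5/7)·R3: [0, 0, 0, 0, 0, 0]
3 nonzero rows, so the 5 vectors span a space of dimension 3.
Since 3 < 5, the vectors are linearly dependent.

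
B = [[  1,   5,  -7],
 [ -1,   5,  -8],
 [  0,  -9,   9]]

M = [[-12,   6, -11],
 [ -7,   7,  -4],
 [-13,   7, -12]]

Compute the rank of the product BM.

First compute BM:
[[ 44,  -8,  53],
 [ 81, -27,  87],
 [-54,   0, -72]]
Now row reduce the product.
R2 ← R2 − (81/44)·R1: [0, -135/11, -465/44]
R3 ← R3 + (27/22)·R1: [0, -108/11, -153/22]
R3 ← R3 − (4/5)·R2: [0, 0, 3/2]
3 nonzero rows, so rank(BM) = 3.

3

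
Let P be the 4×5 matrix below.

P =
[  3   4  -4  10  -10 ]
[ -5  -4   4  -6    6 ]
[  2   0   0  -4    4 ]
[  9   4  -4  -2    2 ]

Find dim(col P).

Row reduce to echelon form.
R2 ← R2 + (5/3)·R1: [0, 8/3, -8/3, 32/3, -32/3]
R3 ← R3 − (2/3)·R1: [0, -8/3, 8/3, -32/3, 32/3]
R4 ← R4 − (3)·R1: [0, -8, 8, -32, 32]
R3 ← R3 + R2: [0, 0, 0, 0, 0]
R4 ← R4 + (3)·R2: [0, 0, 0, 0, 0]
Echelon form has 2 nonzero rows, so rank(P) = 2.
The column space has dimension equal to the rank: 2.

2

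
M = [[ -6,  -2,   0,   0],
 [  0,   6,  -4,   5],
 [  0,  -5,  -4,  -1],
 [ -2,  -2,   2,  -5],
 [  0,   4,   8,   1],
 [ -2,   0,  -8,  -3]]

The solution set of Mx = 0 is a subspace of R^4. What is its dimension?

0

Row reduce to echelon form.
R4 ← R4 − (1/3)·R1: [0, -4/3, 2, -5]
R6 ← R6 − (1/3)·R1: [0, 2/3, -8, -3]
R3 ← R3 + (5/6)·R2: [0, 0, -22/3, 19/6]
R4 ← R4 + (2/9)·R2: [0, 0, 10/9, -35/9]
R5 ← R5 − (2/3)·R2: [0, 0, 32/3, -7/3]
R6 ← R6 − (1/9)·R2: [0, 0, -68/9, -32/9]
R4 ← R4 + (5/33)·R3: [0, 0, 0, -75/22]
R5 ← R5 + (16/11)·R3: [0, 0, 0, 25/11]
R6 ← R6 − (34/33)·R3: [0, 0, 0, -75/11]
R5 ← R5 + (2/3)·R4: [0, 0, 0, 0]
R6 ← R6 − (2)·R4: [0, 0, 0, 0]
4 nonzero rows, so rank(M) = 4.
M has 4 columns; by rank–nullity, nullity = 4 − 4 = 0.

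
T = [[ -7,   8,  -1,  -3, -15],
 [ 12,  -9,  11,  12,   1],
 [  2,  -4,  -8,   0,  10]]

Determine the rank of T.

3

Row reduce to echelon form.
R2 ← R2 + (12/7)·R1: [0, 33/7, 65/7, 48/7, -173/7]
R3 ← R3 + (2/7)·R1: [0, -12/7, -58/7, -6/7, 40/7]
R3 ← R3 + (4/11)·R2: [0, 0, -54/11, 18/11, -36/11]
Echelon form has 3 nonzero rows, so rank(T) = 3.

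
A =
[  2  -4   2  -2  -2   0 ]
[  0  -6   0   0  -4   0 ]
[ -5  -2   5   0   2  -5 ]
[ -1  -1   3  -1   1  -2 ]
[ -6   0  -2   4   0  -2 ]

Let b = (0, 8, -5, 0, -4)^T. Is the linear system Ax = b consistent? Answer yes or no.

no

Row reduce the augmented matrix [A | b].
R3 ← R3 + (5/2)·R1: [0, -12, 10, -5, -3, -5, -5]
R4 ← R4 + (1/2)·R1: [0, -3, 4, -2, 0, -2, 0]
R5 ← R5 + (3)·R1: [0, -12, 4, -2, -6, -2, -4]
R3 ← R3 − (2)·R2: [0, 0, 10, -5, 5, -5, -21]
R4 ← R4 − (1/2)·R2: [0, 0, 4, -2, 2, -2, -4]
R5 ← R5 − (2)·R2: [0, 0, 4, -2, 2, -2, -20]
R4 ← R4 − (2/5)·R3: [0, 0, 0, 0, 0, 0, 22/5]
R5 ← R5 − (2/5)·R3: [0, 0, 0, 0, 0, 0, -58/5]
R5 ← R5 + (29/11)·R4: [0, 0, 0, 0, 0, 0, 0]
The echelon form has 4 nonzero rows; the last pivot sits in the augmented column, so rank(A) = 3 but rank([A|b]) = 4.
Since the ranks differ, the system is inconsistent.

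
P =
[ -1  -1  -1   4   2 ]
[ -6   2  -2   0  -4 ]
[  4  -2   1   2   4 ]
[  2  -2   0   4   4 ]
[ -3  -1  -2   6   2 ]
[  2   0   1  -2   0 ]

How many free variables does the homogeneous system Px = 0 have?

Row reduce to echelon form.
R2 ← R2 − (6)·R1: [0, 8, 4, -24, -16]
R3 ← R3 + (4)·R1: [0, -6, -3, 18, 12]
R4 ← R4 + (2)·R1: [0, -4, -2, 12, 8]
R5 ← R5 − (3)·R1: [0, 2, 1, -6, -4]
R6 ← R6 + (2)·R1: [0, -2, -1, 6, 4]
R3 ← R3 + (3/4)·R2: [0, 0, 0, 0, 0]
R4 ← R4 + (1/2)·R2: [0, 0, 0, 0, 0]
R5 ← R5 − (1/4)·R2: [0, 0, 0, 0, 0]
R6 ← R6 + (1/4)·R2: [0, 0, 0, 0, 0]
2 nonzero rows, so rank(P) = 2.
P has 5 columns; by rank–nullity, nullity = 5 − 2 = 3.

3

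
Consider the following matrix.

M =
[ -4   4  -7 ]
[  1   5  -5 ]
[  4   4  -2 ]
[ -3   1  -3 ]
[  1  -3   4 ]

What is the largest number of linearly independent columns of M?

Row reduce to echelon form.
R2 ← R2 + (1/4)·R1: [0, 6, -27/4]
R3 ← R3 + R1: [0, 8, -9]
R4 ← R4 − (3/4)·R1: [0, -2, 9/4]
R5 ← R5 + (1/4)·R1: [0, -2, 9/4]
R3 ← R3 − (4/3)·R2: [0, 0, 0]
R4 ← R4 + (1/3)·R2: [0, 0, 0]
R5 ← R5 + (1/3)·R2: [0, 0, 0]
Echelon form has 2 nonzero rows, so rank(M) = 2.
The rank gives the maximum number of linearly independent columns: 2.

2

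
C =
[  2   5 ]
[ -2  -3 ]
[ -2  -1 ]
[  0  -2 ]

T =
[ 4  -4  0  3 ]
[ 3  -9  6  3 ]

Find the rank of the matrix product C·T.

2

First compute CT:
[[ 23, -53,  30,  21],
 [-17,  35, -18, -15],
 [-11,  17,  -6,  -9],
 [ -6,  18, -12,  -6]]
Now row reduce the product.
R2 ← R2 + (17/23)·R1: [0, -96/23, 96/23, 12/23]
R3 ← R3 + (11/23)·R1: [0, -192/23, 192/23, 24/23]
R4 ← R4 + (6/23)·R1: [0, 96/23, -96/23, -12/23]
R3 ← R3 − (2)·R2: [0, 0, 0, 0]
R4 ← R4 + R2: [0, 0, 0, 0]
2 nonzero rows, so rank(CT) = 2.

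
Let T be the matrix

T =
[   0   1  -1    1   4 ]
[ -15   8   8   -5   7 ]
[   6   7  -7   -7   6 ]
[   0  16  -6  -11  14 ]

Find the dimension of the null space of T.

1

Row reduce to echelon form.
Swap R1 ↔ R2
R3 ← R3 + (2/5)·R1: [0, 51/5, -19/5, -9, 44/5]
R3 ← R3 − (51/5)·R2: [0, 0, 32/5, -96/5, -32]
R4 ← R4 − (16)·R2: [0, 0, 10, -27, -50]
R4 ← R4 − (25/16)·R3: [0, 0, 0, 3, 0]
4 nonzero rows, so rank(T) = 4.
T has 5 columns; by rank–nullity, nullity = 5 − 4 = 1.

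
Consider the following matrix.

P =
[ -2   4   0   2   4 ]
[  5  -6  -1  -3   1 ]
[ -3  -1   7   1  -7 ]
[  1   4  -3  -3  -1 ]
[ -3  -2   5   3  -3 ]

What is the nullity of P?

1

Row reduce to echelon form.
R2 ← R2 + (5/2)·R1: [0, 4, -1, 2, 11]
R3 ← R3 − (3/2)·R1: [0, -7, 7, -2, -13]
R4 ← R4 + (1/2)·R1: [0, 6, -3, -2, 1]
R5 ← R5 − (3/2)·R1: [0, -8, 5, 0, -9]
R3 ← R3 + (7/4)·R2: [0, 0, 21/4, 3/2, 25/4]
R4 ← R4 − (3/2)·R2: [0, 0, -3/2, -5, -31/2]
R5 ← R5 + (2)·R2: [0, 0, 3, 4, 13]
R4 ← R4 + (2/7)·R3: [0, 0, 0, -32/7, -96/7]
R5 ← R5 − (4/7)·R3: [0, 0, 0, 22/7, 66/7]
R5 ← R5 + (11/16)·R4: [0, 0, 0, 0, 0]
4 nonzero rows, so rank(P) = 4.
P has 5 columns; by rank–nullity, nullity = 5 − 4 = 1.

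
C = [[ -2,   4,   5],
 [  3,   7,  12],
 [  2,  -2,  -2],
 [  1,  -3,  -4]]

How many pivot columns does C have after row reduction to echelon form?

2

Row reduce to echelon form.
R2 ← R2 + (3/2)·R1: [0, 13, 39/2]
R3 ← R3 + R1: [0, 2, 3]
R4 ← R4 + (1/2)·R1: [0, -1, -3/2]
R3 ← R3 − (2/13)·R2: [0, 0, 0]
R4 ← R4 + (1/13)·R2: [0, 0, 0]
Echelon form has 2 nonzero rows, so rank(C) = 2.
Each nonzero row contributes one pivot column: 2 pivot columns.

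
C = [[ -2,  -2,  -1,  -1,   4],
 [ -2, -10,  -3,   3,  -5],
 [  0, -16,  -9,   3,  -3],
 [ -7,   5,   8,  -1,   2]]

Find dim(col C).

3

Row reduce to echelon form.
R2 ← R2 − R1: [0, -8, -2, 4, -9]
R4 ← R4 − (7/2)·R1: [0, 12, 23/2, 5/2, -12]
R3 ← R3 − (2)·R2: [0, 0, -5, -5, 15]
R4 ← R4 + (3/2)·R2: [0, 0, 17/2, 17/2, -51/2]
R4 ← R4 + (17/10)·R3: [0, 0, 0, 0, 0]
Echelon form has 3 nonzero rows, so rank(C) = 3.
The column space has dimension equal to the rank: 3.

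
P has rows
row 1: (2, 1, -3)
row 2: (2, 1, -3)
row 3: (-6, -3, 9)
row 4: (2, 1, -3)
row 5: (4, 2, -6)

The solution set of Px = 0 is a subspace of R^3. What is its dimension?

Row reduce to echelon form.
R2 ← R2 − R1: [0, 0, 0]
R3 ← R3 + (3)·R1: [0, 0, 0]
R4 ← R4 − R1: [0, 0, 0]
R5 ← R5 − (2)·R1: [0, 0, 0]
1 nonzero row, so rank(P) = 1.
P has 3 columns; by rank–nullity, nullity = 3 − 1 = 2.

2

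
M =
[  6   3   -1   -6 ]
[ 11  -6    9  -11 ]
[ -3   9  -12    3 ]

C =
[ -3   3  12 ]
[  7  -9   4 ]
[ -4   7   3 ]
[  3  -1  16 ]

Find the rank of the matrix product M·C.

First compute MC:
[[-11, -10, -15],
 [-144, 161, -41],
 [129, -177,  12]]
Now row reduce the product.
R2 ← R2 − (144/11)·R1: [0, 3211/11, 1709/11]
R3 ← R3 + (129/11)·R1: [0, -3237/11, -1803/11]
R3 ← R3 + (249/247)·R2: [0, 0, -1800/247]
3 nonzero rows, so rank(MC) = 3.

3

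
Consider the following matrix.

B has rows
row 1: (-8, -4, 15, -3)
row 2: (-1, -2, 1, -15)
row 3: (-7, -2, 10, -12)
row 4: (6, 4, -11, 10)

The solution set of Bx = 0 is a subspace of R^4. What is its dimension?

1

Row reduce to echelon form.
R2 ← R2 − (1/8)·R1: [0, -3/2, -7/8, -117/8]
R3 ← R3 − (7/8)·R1: [0, 3/2, -25/8, -75/8]
R4 ← R4 + (3/4)·R1: [0, 1, 1/4, 31/4]
R3 ← R3 + R2: [0, 0, -4, -24]
R4 ← R4 + (2/3)·R2: [0, 0, -1/3, -2]
R4 ← R4 − (1/12)·R3: [0, 0, 0, 0]
3 nonzero rows, so rank(B) = 3.
B has 4 columns; by rank–nullity, nullity = 4 − 3 = 1.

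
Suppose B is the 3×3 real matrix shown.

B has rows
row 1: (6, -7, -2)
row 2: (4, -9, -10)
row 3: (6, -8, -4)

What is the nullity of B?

1

Row reduce to echelon form.
R2 ← R2 − (2/3)·R1: [0, -13/3, -26/3]
R3 ← R3 − R1: [0, -1, -2]
R3 ← R3 − (3/13)·R2: [0, 0, 0]
2 nonzero rows, so rank(B) = 2.
B has 3 columns; by rank–nullity, nullity = 3 − 2 = 1.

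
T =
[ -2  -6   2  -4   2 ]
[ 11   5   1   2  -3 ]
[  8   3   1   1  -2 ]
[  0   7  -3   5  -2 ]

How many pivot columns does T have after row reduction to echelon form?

2

Row reduce to echelon form.
R2 ← R2 + (11/2)·R1: [0, -28, 12, -20, 8]
R3 ← R3 + (4)·R1: [0, -21, 9, -15, 6]
R3 ← R3 − (3/4)·R2: [0, 0, 0, 0, 0]
R4 ← R4 + (1/4)·R2: [0, 0, 0, 0, 0]
Echelon form has 2 nonzero rows, so rank(T) = 2.
Each nonzero row contributes one pivot column: 2 pivot columns.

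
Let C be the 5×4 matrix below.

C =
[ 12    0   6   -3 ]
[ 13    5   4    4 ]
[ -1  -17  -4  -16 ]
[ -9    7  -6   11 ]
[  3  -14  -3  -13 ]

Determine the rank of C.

3

Row reduce to echelon form.
R2 ← R2 − (13/12)·R1: [0, 5, -5/2, 29/4]
R3 ← R3 + (1/12)·R1: [0, -17, -7/2, -65/4]
R4 ← R4 + (3/4)·R1: [0, 7, -3/2, 35/4]
R5 ← R5 − (1/4)·R1: [0, -14, -9/2, -49/4]
R3 ← R3 + (17/5)·R2: [0, 0, -12, 42/5]
R4 ← R4 − (7/5)·R2: [0, 0, 2, -7/5]
R5 ← R5 + (14/5)·R2: [0, 0, -23/2, 161/20]
R4 ← R4 + (1/6)·R3: [0, 0, 0, 0]
R5 ← R5 − (23/24)·R3: [0, 0, 0, 0]
Echelon form has 3 nonzero rows, so rank(C) = 3.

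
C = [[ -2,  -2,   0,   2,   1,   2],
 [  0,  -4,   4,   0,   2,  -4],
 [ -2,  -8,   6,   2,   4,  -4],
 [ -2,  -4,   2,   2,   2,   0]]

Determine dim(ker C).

Row reduce to echelon form.
R3 ← R3 − R1: [0, -6, 6, 0, 3, -6]
R4 ← R4 − R1: [0, -2, 2, 0, 1, -2]
R3 ← R3 − (3/2)·R2: [0, 0, 0, 0, 0, 0]
R4 ← R4 − (1/2)·R2: [0, 0, 0, 0, 0, 0]
2 nonzero rows, so rank(C) = 2.
C has 6 columns; by rank–nullity, nullity = 6 − 2 = 4.

4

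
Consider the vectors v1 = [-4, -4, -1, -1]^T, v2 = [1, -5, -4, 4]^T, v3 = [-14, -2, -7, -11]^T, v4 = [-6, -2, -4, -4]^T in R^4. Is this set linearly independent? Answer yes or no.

no

Form the matrix with these vectors as rows and row reduce.
R2 ← R2 + (1/4)·R1: [0, -6, -17/4, 15/4]
R3 ← R3 − (7/2)·R1: [0, 12, -7/2, -15/2]
R4 ← R4 − (3/2)·R1: [0, 4, -5/2, -5/2]
R3 ← R3 + (2)·R2: [0, 0, -12, 0]
R4 ← R4 + (2/3)·R2: [0, 0, -16/3, 0]
R4 ← R4 − (4/9)·R3: [0, 0, 0, 0]
3 nonzero rows, so the 4 vectors span a space of dimension 3.
Since 3 < 4, the vectors are linearly dependent.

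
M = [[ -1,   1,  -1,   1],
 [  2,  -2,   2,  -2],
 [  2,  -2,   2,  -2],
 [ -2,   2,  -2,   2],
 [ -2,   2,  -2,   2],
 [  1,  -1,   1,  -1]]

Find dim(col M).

1

Row reduce to echelon form.
R2 ← R2 + (2)·R1: [0, 0, 0, 0]
R3 ← R3 + (2)·R1: [0, 0, 0, 0]
R4 ← R4 − (2)·R1: [0, 0, 0, 0]
R5 ← R5 − (2)·R1: [0, 0, 0, 0]
R6 ← R6 + R1: [0, 0, 0, 0]
Echelon form has 1 nonzero row, so rank(M) = 1.
The column space has dimension equal to the rank: 1.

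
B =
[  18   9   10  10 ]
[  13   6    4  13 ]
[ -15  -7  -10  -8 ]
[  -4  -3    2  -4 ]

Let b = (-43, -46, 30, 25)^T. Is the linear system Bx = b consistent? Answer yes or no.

yes

Row reduce the augmented matrix [B | b].
R2 ← R2 − (13/18)·R1: [0, -1/2, -29/9, 52/9, -269/18]
R3 ← R3 + (5/6)·R1: [0, 1/2, -5/3, 1/3, -35/6]
R4 ← R4 + (2/9)·R1: [0, -1, 38/9, -16/9, 139/9]
R3 ← R3 + R2: [0, 0, -44/9, 55/9, -187/9]
R4 ← R4 − (2)·R2: [0, 0, 32/3, -40/3, 136/3]
R4 ← R4 + (24/11)·R3: [0, 0, 0, 0, 0]
The echelon form has 3 nonzero rows, and every pivot lies in the first 4 columns, so rank(B) = rank([B|b]) = 3.
The system is consistent.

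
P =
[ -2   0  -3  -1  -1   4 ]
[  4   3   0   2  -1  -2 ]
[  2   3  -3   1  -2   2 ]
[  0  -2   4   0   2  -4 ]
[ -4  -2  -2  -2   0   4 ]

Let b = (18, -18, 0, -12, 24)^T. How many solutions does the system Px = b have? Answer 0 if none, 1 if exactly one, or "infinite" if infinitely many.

Row reduce the augmented matrix [P | b].
R2 ← R2 + (2)·R1: [0, 3, -6, 0, -3, 6, 18]
R3 ← R3 + R1: [0, 3, -6, 0, -3, 6, 18]
R5 ← R5 − (2)·R1: [0, -2, 4, 0, 2, -4, -12]
R3 ← R3 − R2: [0, 0, 0, 0, 0, 0, 0]
R4 ← R4 + (2/3)·R2: [0, 0, 0, 0, 0, 0, 0]
R5 ← R5 + (2/3)·R2: [0, 0, 0, 0, 0, 0, 0]
The echelon form has 2 nonzero rows, and every pivot lies in the first 6 columns, so rank(P) = rank([P|b]) = 2.
The system is consistent.
rank = 2 < 6 unknowns, so there are infinitely many solutions.

infinite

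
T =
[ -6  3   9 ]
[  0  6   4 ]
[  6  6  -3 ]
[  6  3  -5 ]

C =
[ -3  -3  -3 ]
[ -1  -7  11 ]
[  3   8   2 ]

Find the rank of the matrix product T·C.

2

First compute TC:
[[ 42,  69,  69],
 [  6, -10,  74],
 [-33, -84,  42],
 [-36, -79,   5]]
Now row reduce the product.
R2 ← R2 − (1/7)·R1: [0, -139/7, 449/7]
R3 ← R3 + (11/14)·R1: [0, -417/14, 1347/14]
R4 ← R4 + (6/7)·R1: [0, -139/7, 449/7]
R3 ← R3 − (3/2)·R2: [0, 0, 0]
R4 ← R4 − R2: [0, 0, 0]
2 nonzero rows, so rank(TC) = 2.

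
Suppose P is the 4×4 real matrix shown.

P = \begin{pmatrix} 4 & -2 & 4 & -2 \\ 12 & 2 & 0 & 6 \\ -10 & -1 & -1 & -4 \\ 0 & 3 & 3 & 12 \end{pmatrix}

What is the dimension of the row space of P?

Row reduce to echelon form.
R2 ← R2 − (3)·R1: [0, 8, -12, 12]
R3 ← R3 + (5/2)·R1: [0, -6, 9, -9]
R3 ← R3 + (3/4)·R2: [0, 0, 0, 0]
R4 ← R4 − (3/8)·R2: [0, 0, 15/2, 15/2]
Swap R3 ↔ R4
Echelon form has 3 nonzero rows, so rank(P) = 3.
The row space has dimension equal to the rank: 3.

3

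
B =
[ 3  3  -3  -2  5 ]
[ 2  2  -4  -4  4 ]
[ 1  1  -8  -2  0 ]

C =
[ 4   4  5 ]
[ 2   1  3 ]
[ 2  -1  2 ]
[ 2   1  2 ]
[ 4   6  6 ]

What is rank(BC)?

3

First compute BC:
[[ 28,  46,  44],
 [ 12,  34,  24],
 [-14,  11, -12]]
Now row reduce the product.
R2 ← R2 − (3/7)·R1: [0, 100/7, 36/7]
R3 ← R3 + (1/2)·R1: [0, 34, 10]
R3 ← R3 − (119/50)·R2: [0, 0, -56/25]
3 nonzero rows, so rank(BC) = 3.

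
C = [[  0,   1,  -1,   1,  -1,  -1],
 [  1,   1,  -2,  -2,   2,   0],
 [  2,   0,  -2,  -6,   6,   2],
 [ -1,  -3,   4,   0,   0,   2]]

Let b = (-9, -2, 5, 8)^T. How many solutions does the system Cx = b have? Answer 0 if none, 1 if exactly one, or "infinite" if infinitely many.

0

Row reduce the augmented matrix [C | b].
Swap R1 ↔ R2
R3 ← R3 − (2)·R1: [0, -2, 2, -2, 2, 2, 9]
R4 ← R4 + R1: [0, -2, 2, -2, 2, 2, 6]
R3 ← R3 + (2)·R2: [0, 0, 0, 0, 0, 0, -9]
R4 ← R4 + (2)·R2: [0, 0, 0, 0, 0, 0, -12]
R4 ← R4 − (4/3)·R3: [0, 0, 0, 0, 0, 0, 0]
The echelon form has 3 nonzero rows; the last pivot sits in the augmented column, so rank(C) = 2 but rank([C|b]) = 3.
Since the ranks differ, the system is inconsistent.
It has no solutions.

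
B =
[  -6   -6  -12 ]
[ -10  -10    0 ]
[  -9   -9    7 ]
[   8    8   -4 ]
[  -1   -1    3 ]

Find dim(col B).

Row reduce to echelon form.
R2 ← R2 − (5/3)·R1: [0, 0, 20]
R3 ← R3 − (3/2)·R1: [0, 0, 25]
R4 ← R4 + (4/3)·R1: [0, 0, -20]
R5 ← R5 − (1/6)·R1: [0, 0, 5]
R3 ← R3 − (5/4)·R2: [0, 0, 0]
R4 ← R4 + R2: [0, 0, 0]
R5 ← R5 − (1/4)·R2: [0, 0, 0]
Echelon form has 2 nonzero rows, so rank(B) = 2.
The column space has dimension equal to the rank: 2.

2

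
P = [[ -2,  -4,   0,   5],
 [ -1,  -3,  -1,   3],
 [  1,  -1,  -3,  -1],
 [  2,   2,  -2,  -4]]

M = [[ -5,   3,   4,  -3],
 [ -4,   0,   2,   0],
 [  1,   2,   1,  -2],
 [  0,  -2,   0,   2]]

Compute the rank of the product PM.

2

First compute PM:
[[ 26, -16, -16,  16],
 [ 16, -11, -11,  11],
 [ -4,  -1,  -1,   1],
 [-20,  10,  10, -10]]
Now row reduce the product.
R2 ← R2 − (8/13)·R1: [0, -15/13, -15/13, 15/13]
R3 ← R3 + (2/13)·R1: [0, -45/13, -45/13, 45/13]
R4 ← R4 + (10/13)·R1: [0, -30/13, -30/13, 30/13]
R3 ← R3 − (3)·R2: [0, 0, 0, 0]
R4 ← R4 − (2)·R2: [0, 0, 0, 0]
2 nonzero rows, so rank(PM) = 2.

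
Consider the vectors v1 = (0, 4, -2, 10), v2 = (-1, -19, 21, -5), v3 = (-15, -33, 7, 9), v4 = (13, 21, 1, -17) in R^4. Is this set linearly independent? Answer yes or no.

Form the matrix with these vectors as rows and row reduce.
Swap R1 ↔ R2
R3 ← R3 − (15)·R1: [0, 252, -308, 84]
R4 ← R4 + (13)·R1: [0, -226, 274, -82]
R3 ← R3 − (63)·R2: [0, 0, -182, -546]
R4 ← R4 + (113/2)·R2: [0, 0, 161, 483]
R4 ← R4 + (23/26)·R3: [0, 0, 0, 0]
3 nonzero rows, so the 4 vectors span a space of dimension 3.
Since 3 < 4, the vectors are linearly dependent.

no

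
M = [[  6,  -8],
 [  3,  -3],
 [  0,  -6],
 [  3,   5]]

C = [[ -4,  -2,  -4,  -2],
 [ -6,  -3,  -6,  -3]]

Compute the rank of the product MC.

First compute MC:
[[ 24,  12,  24,  12],
 [  6,   3,   6,   3],
 [ 36,  18,  36,  18],
 [-42, -21, -42, -21]]
Now row reduce the product.
R2 ← R2 − (1/4)·R1: [0, 0, 0, 0]
R3 ← R3 − (3/2)·R1: [0, 0, 0, 0]
R4 ← R4 + (7/4)·R1: [0, 0, 0, 0]
1 nonzero row, so rank(MC) = 1.

1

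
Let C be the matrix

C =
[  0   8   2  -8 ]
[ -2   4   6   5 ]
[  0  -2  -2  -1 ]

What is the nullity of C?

1

Row reduce to echelon form.
Swap R1 ↔ R2
R3 ← R3 + (1/4)·R2: [0, 0, -3/2, -3]
3 nonzero rows, so rank(C) = 3.
C has 4 columns; by rank–nullity, nullity = 4 − 3 = 1.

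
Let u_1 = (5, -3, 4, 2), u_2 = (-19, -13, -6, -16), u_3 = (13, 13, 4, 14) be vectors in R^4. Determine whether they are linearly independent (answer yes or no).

yes

Form the matrix with these vectors as rows and row reduce.
R2 ← R2 + (19/5)·R1: [0, -122/5, 46/5, -42/5]
R3 ← R3 − (13/5)·R1: [0, 104/5, -32/5, 44/5]
R3 ← R3 + (52/61)·R2: [0, 0, 88/61, 100/61]
3 nonzero rows, so the 3 vectors span a space of dimension 3.
Since 3 = 3, the vectors are linearly independent.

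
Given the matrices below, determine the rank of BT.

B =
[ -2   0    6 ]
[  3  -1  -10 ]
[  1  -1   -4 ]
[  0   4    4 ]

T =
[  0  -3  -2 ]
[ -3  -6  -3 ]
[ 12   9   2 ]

First compute BT:
[[ 72,  60,  16],
 [-117, -93, -23],
 [-45, -33,  -7],
 [ 36,  12,  -4]]
Now row reduce the product.
R2 ← R2 + (13/8)·R1: [0, 9/2, 3]
R3 ← R3 + (5/8)·R1: [0, 9/2, 3]
R4 ← R4 − (1/2)·R1: [0, -18, -12]
R3 ← R3 − R2: [0, 0, 0]
R4 ← R4 + (4)·R2: [0, 0, 0]
2 nonzero rows, so rank(BT) = 2.

2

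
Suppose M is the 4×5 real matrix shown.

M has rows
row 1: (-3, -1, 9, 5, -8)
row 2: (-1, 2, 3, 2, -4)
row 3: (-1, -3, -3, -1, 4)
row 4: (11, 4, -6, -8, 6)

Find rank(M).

Row reduce to echelon form.
R2 ← R2 − (1/3)·R1: [0, 7/3, 0, 1/3, -4/3]
R3 ← R3 − (1/3)·R1: [0, -8/3, -6, -8/3, 20/3]
R4 ← R4 + (11/3)·R1: [0, 1/3, 27, 31/3, -70/3]
R3 ← R3 + (8/7)·R2: [0, 0, -6, -16/7, 36/7]
R4 ← R4 − (1/7)·R2: [0, 0, 27, 72/7, -162/7]
R4 ← R4 + (9/2)·R3: [0, 0, 0, 0, 0]
Echelon form has 3 nonzero rows, so rank(M) = 3.

3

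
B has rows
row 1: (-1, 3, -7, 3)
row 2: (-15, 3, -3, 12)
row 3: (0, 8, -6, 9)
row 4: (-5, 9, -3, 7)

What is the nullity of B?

Row reduce to echelon form.
R2 ← R2 − (15)·R1: [0, -42, 102, -33]
R4 ← R4 − (5)·R1: [0, -6, 32, -8]
R3 ← R3 + (4/21)·R2: [0, 0, 94/7, 19/7]
R4 ← R4 − (1/7)·R2: [0, 0, 122/7, -23/7]
R4 ← R4 − (61/47)·R3: [0, 0, 0, -320/47]
4 nonzero rows, so rank(B) = 4.
B has 4 columns; by rank–nullity, nullity = 4 − 4 = 0.

0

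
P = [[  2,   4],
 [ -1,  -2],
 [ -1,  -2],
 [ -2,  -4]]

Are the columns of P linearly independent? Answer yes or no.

no

Row reduce P to echelon form.
R2 ← R2 + (1/2)·R1: [0, 0]
R3 ← R3 + (1/2)·R1: [0, 0]
R4 ← R4 + R1: [0, 0]
1 pivot among 2 columns.
Only 1 < 2 pivot columns, so the columns are linearly dependent.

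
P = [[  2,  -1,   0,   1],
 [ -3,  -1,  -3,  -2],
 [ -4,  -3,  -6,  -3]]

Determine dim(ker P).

Row reduce to echelon form.
R2 ← R2 + (3/2)·R1: [0, -5/2, -3, -1/2]
R3 ← R3 + (2)·R1: [0, -5, -6, -1]
R3 ← R3 − (2)·R2: [0, 0, 0, 0]
2 nonzero rows, so rank(P) = 2.
P has 4 columns; by rank–nullity, nullity = 4 − 2 = 2.

2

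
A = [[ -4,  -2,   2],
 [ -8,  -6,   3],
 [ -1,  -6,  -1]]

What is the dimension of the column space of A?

3

Row reduce to echelon form.
R2 ← R2 − (2)·R1: [0, -2, -1]
R3 ← R3 − (1/4)·R1: [0, -11/2, -3/2]
R3 ← R3 − (11/4)·R2: [0, 0, 5/4]
Echelon form has 3 nonzero rows, so rank(A) = 3.
The column space has dimension equal to the rank: 3.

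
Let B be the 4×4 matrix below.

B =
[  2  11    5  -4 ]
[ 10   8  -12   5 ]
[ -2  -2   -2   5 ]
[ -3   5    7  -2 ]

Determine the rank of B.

3

Row reduce to echelon form.
R2 ← R2 − (5)·R1: [0, -47, -37, 25]
R3 ← R3 + R1: [0, 9, 3, 1]
R4 ← R4 + (3/2)·R1: [0, 43/2, 29/2, -8]
R3 ← R3 + (9/47)·R2: [0, 0, -192/47, 272/47]
R4 ← R4 + (43/94)·R2: [0, 0, -114/47, 323/94]
R4 ← R4 − (19/32)·R3: [0, 0, 0, 0]
Echelon form has 3 nonzero rows, so rank(B) = 3.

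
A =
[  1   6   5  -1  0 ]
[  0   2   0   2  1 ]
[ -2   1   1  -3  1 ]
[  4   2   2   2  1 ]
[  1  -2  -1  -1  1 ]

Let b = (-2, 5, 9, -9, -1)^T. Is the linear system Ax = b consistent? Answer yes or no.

Row reduce the augmented matrix [A | b].
R3 ← R3 + (2)·R1: [0, 13, 11, -5, 1, 5]
R4 ← R4 − (4)·R1: [0, -22, -18, 6, 1, -1]
R5 ← R5 − R1: [0, -8, -6, 0, 1, 1]
R3 ← R3 − (13/2)·R2: [0, 0, 11, -18, -11/2, -55/2]
R4 ← R4 + (11)·R2: [0, 0, -18, 28, 12, 54]
R5 ← R5 + (4)·R2: [0, 0, -6, 8, 5, 21]
R4 ← R4 + (18/11)·R3: [0, 0, 0, -16/11, 3, 9]
R5 ← R5 + (6/11)·R3: [0, 0, 0, -20/11, 2, 6]
R5 ← R5 − (5/4)·R4: [0, 0, 0, 0, -7/4, -21/4]
The echelon form has 5 nonzero rows, and every pivot lies in the first 5 columns, so rank(A) = rank([A|b]) = 5.
The system is consistent.

yes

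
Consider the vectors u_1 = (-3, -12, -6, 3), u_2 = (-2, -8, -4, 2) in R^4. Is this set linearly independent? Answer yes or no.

Form the matrix with these vectors as rows and row reduce.
R2 ← R2 − (2/3)·R1: [0, 0, 0, 0]
1 nonzero row, so the 2 vectors span a space of dimension 1.
Since 1 < 2, the vectors are linearly dependent.

no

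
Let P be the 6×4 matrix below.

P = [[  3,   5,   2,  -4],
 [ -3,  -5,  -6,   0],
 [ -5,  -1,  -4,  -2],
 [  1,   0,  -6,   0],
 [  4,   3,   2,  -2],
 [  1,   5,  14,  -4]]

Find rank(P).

Row reduce to echelon form.
R2 ← R2 + R1: [0, 0, -4, -4]
R3 ← R3 + (5/3)·R1: [0, 22/3, -2/3, -26/3]
R4 ← R4 − (1/3)·R1: [0, -5/3, -20/3, 4/3]
R5 ← R5 − (4/3)·R1: [0, -11/3, -2/3, 10/3]
R6 ← R6 − (1/3)·R1: [0, 10/3, 40/3, -8/3]
Swap R2 ↔ R3
R4 ← R4 + (5/22)·R2: [0, 0, -75/11, -7/11]
R5 ← R5 + (1/2)·R2: [0, 0, -1, -1]
R6 ← R6 − (5/11)·R2: [0, 0, 150/11, 14/11]
R4 ← R4 − (75/44)·R3: [0, 0, 0, 68/11]
R5 ← R5 − (1/4)·R3: [0, 0, 0, 0]
R6 ← R6 + (75/22)·R3: [0, 0, 0, -136/11]
R6 ← R6 + (2)·R4: [0, 0, 0, 0]
Echelon form has 4 nonzero rows, so rank(P) = 4.

4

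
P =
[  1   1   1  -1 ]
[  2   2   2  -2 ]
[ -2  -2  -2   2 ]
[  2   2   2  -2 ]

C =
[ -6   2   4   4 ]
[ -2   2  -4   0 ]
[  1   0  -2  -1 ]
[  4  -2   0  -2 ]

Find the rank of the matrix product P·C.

First compute PC:
[[-11,   6,  -2,   5],
 [-22,  12,  -4,  10],
 [ 22, -12,   4, -10],
 [-22,  12,  -4,  10]]
Now row reduce the product.
R2 ← R2 − (2)·R1: [0, 0, 0, 0]
R3 ← R3 + (2)·R1: [0, 0, 0, 0]
R4 ← R4 − (2)·R1: [0, 0, 0, 0]
1 nonzero row, so rank(PC) = 1.

1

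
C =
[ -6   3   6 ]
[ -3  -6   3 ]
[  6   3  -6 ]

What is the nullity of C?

1

Row reduce to echelon form.
R2 ← R2 − (1/2)·R1: [0, -15/2, 0]
R3 ← R3 + R1: [0, 6, 0]
R3 ← R3 + (4/5)·R2: [0, 0, 0]
2 nonzero rows, so rank(C) = 2.
C has 3 columns; by rank–nullity, nullity = 3 − 2 = 1.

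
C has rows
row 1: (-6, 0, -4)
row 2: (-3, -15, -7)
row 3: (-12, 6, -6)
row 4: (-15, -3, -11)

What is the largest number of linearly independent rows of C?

2

Row reduce to echelon form.
R2 ← R2 − (1/2)·R1: [0, -15, -5]
R3 ← R3 − (2)·R1: [0, 6, 2]
R4 ← R4 − (5/2)·R1: [0, -3, -1]
R3 ← R3 + (2/5)·R2: [0, 0, 0]
R4 ← R4 − (1/5)·R2: [0, 0, 0]
Echelon form has 2 nonzero rows, so rank(C) = 2.
The rank gives the maximum number of linearly independent rows: 2.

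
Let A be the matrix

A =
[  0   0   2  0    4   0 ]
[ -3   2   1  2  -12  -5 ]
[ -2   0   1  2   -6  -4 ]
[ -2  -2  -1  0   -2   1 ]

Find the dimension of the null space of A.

Row reduce to echelon form.
Swap R1 ↔ R2
R3 ← R3 − (2/3)·R1: [0, -4/3, 1/3, 2/3, 2, -2/3]
R4 ← R4 − (2/3)·R1: [0, -10/3, -5/3, -4/3, 6, 13/3]
Swap R2 ↔ R3
R4 ← R4 − (5/2)·R2: [0, 0, -5/2, -3, 1, 6]
R4 ← R4 + (5/4)·R3: [0, 0, 0, -3, 6, 6]
4 nonzero rows, so rank(A) = 4.
A has 6 columns; by rank–nullity, nullity = 6 − 4 = 2.

2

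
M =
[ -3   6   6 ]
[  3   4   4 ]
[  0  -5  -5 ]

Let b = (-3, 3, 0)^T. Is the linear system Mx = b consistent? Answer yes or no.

yes

Row reduce the augmented matrix [M | b].
R2 ← R2 + R1: [0, 10, 10, 0]
R3 ← R3 + (1/2)·R2: [0, 0, 0, 0]
The echelon form has 2 nonzero rows, and every pivot lies in the first 3 columns, so rank(M) = rank([M|b]) = 2.
The system is consistent.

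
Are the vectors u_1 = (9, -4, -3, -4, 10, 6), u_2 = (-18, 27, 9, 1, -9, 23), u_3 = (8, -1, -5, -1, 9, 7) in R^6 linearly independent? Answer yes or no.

Form the matrix with these vectors as rows and row reduce.
R2 ← R2 + (2)·R1: [0, 19, 3, -7, 11, 35]
R3 ← R3 − (8/9)·R1: [0, 23/9, -7/3, 23/9, 1/9, 5/3]
R3 ← R3 − (23/171)·R2: [0, 0, -52/19, 598/171, -26/19, -520/171]
3 nonzero rows, so the 3 vectors span a space of dimension 3.
Since 3 = 3, the vectors are linearly independent.

yes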